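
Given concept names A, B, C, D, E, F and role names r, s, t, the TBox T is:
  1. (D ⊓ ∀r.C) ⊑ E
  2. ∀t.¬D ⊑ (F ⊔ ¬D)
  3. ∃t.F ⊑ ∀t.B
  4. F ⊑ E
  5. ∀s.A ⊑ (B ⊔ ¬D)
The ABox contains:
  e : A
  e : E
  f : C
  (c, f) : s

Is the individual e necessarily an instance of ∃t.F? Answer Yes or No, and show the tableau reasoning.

No

1. e : ∃t.F?  L(e) = {A, E} ∪ {∀t.¬F}
   open: L(e) ⊇ {A, E, ∀t.¬F, ∃s.¬A, ∃t.D} (+ ∃-successors) — e ∉ ∃t.F possible
2. Hence e : ∃t.F: not entailed.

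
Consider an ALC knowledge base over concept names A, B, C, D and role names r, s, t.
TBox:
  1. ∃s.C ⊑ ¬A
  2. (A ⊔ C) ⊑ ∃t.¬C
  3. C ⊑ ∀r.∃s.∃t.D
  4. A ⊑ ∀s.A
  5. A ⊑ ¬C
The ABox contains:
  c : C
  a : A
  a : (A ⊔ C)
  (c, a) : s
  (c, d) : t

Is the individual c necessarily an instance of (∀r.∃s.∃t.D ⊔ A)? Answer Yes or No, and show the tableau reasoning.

1. c : (∀r.∃s.∃t.D ⊔ A)?  L(c) = {C} ∪ {(∃r.∀s.∀t.¬D ⊓ ¬A)}
   clash {A, ¬A} at an ∃-successor — c ∈ (∀r.∃s.∃t.D ⊔ A)
2. Hence c : (∀r.∃s.∃t.D ⊔ A): entailed.

Yes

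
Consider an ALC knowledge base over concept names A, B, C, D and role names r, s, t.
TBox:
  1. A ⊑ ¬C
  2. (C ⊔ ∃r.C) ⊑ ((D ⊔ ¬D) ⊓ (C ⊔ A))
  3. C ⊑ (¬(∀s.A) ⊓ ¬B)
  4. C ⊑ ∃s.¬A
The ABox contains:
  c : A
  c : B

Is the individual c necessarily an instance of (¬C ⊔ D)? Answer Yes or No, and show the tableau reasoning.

Yes

1. c : (¬C ⊔ D)?  L(c) = {A, B} ∪ {(C ⊓ ¬D)}
   clash {C, ¬C} at c — c ∈ (¬C ⊔ D)
2. Hence c : (¬C ⊔ D): entailed.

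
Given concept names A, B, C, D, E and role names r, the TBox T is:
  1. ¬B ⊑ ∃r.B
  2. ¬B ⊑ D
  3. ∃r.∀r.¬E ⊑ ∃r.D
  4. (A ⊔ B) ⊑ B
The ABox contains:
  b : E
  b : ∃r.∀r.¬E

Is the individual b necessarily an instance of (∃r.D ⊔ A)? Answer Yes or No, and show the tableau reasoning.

Yes

1. b : (∃r.D ⊔ A)?  L(b) = {E, ∃r.∀r.¬E} ∪ {(∀r.¬D ⊓ ¬A)}
   clash {D, ¬D} at an ∃-successor — b ∈ (∃r.D ⊔ A)
2. Hence b : (∃r.D ⊔ A): entailed.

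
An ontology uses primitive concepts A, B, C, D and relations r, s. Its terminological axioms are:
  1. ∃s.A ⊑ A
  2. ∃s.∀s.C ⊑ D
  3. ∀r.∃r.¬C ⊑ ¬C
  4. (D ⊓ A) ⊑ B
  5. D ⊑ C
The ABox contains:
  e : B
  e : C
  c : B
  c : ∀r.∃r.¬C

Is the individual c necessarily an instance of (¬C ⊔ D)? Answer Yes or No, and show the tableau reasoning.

1. c : (¬C ⊔ D)?  L(c) = {B, ∀r.∃r.¬C} ∪ {(C ⊓ ¬D)}
   clash {C, ¬C} at c — c ∈ (¬C ⊔ D)
2. Hence c : (¬C ⊔ D): entailed.

Yes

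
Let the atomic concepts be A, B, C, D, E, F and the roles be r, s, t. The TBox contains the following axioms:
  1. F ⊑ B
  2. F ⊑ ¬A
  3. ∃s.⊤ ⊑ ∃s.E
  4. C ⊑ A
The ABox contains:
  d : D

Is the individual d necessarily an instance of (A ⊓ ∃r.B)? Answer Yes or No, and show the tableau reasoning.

1. d : (A ⊓ ∃r.B)?  L(d) = {D} ∪ {(¬A ⊔ ∀r.¬B)}
   open: L(d) ⊇ {D, ¬A, ¬C, ¬F, ∀s.⊥} — d ∉ (A ⊓ ∃r.B) possible
2. Hence d : (A ⊓ ∃r.B): not entailed.

No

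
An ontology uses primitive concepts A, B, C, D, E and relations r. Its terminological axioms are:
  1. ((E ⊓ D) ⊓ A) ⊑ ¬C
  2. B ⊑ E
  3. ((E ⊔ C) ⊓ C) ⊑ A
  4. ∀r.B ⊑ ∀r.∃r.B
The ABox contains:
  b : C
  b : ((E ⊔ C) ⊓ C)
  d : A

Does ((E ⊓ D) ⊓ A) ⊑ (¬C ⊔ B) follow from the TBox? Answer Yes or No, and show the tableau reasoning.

Yes

1. ((E ⊓ D) ⊓ A) ⊑ (¬C ⊔ B)  ⇔  (((E ⊓ D) ⊓ A) ⊓ (C ⊓ ¬B)) unsat w.r.t. T
   all branches close; clash {C, ¬C} at x₀
2. Hence ((E ⊓ D) ⊓ A) ⊑ (¬C ⊔ B): entailed.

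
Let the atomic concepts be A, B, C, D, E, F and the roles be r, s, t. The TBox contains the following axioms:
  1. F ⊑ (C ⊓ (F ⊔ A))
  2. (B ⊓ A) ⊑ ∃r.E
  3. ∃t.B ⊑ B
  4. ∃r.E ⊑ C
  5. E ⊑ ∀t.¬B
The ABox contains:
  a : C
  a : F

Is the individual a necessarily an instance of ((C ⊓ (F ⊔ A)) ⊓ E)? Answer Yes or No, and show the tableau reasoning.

No

1. a : ((C ⊓ (F ⊔ A)) ⊓ E)?  L(a) = {C, F} ∪ {((¬C ⊔ (¬F ⊓ ¬A)) ⊔ ¬E)}
   apply at a: F⊑(C ⊓ (F ⊔ A))
   open: L(a) ⊇ {C, F, ¬B, ¬E, ∀t.¬B} — a ∉ ((C ⊓ (F ⊔ A)) ⊓ E) possible
2. Hence a : ((C ⊓ (F ⊔ A)) ⊓ E): not entailed.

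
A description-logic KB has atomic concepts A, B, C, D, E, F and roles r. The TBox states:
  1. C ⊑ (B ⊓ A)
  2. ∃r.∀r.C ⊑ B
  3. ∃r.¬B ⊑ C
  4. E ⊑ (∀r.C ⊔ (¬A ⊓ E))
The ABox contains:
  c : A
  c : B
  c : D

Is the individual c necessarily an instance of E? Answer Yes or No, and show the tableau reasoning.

No

1. c : E?  L(c) = {A, B, D} ∪ {¬E}
   open: L(c) ⊇ {A, B, D, ¬C, ¬E, …} — c ∉ E possible
2. Hence c : E: not entailed.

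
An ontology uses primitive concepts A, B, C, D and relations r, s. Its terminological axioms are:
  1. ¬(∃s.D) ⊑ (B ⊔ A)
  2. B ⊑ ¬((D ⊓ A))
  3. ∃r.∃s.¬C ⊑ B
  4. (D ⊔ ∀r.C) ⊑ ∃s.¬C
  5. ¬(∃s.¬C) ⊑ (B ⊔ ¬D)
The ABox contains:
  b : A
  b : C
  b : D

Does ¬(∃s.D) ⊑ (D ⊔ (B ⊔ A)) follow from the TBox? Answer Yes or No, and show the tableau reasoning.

1. ¬(∃s.D) ⊑ (D ⊔ (B ⊔ A))  ⇔  (∀s.¬D ⊓ (¬D ⊓ (¬B ⊓ ¬A))) unsat w.r.t. T
   all branches close; clash {A, ¬A} at x₀
2. Hence ¬(∃s.D) ⊑ (D ⊔ (B ⊔ A)): entailed.

Yes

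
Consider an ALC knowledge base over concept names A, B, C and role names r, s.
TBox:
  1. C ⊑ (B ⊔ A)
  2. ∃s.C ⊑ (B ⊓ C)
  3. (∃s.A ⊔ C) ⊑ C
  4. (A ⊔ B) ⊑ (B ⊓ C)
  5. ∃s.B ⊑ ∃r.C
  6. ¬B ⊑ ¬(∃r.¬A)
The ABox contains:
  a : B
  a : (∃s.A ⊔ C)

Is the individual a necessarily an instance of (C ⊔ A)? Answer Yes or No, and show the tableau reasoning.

Yes

1. a : (C ⊔ A)?  L(a) = {B, (∃s.A ⊔ C)} ∪ {(¬C ⊓ ¬A)}
   clash {C, ¬C} at a — a ∈ (C ⊔ A)
2. Hence a : (C ⊔ A): entailed.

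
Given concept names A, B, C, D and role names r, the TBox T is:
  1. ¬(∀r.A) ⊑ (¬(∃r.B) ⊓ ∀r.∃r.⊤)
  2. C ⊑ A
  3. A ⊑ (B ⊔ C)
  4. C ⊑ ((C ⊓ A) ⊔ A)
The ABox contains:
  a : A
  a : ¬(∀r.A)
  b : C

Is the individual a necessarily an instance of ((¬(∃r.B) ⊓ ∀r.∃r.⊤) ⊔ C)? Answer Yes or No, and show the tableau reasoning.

Yes

1. a : ((¬(∃r.B) ⊓ ∀r.∃r.⊤) ⊔ C)?  L(a) = {A, ¬(∀r.A)} ∪ {((∃r.B ⊔ ∃r.∀r.⊥) ⊓ ¬C)}
   clash {C, ¬C} at a — a ∈ ((¬(∃r.B) ⊓ ∀r.∃r.⊤) ⊔ C)
2. Hence a : ((¬(∃r.B) ⊓ ∀r.∃r.⊤) ⊔ C): entailed.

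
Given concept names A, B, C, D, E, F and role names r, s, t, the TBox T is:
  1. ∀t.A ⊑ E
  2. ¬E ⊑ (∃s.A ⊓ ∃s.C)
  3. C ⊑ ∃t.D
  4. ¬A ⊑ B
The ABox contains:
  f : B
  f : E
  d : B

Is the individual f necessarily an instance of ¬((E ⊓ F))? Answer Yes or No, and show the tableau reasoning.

1. f : ¬((E ⊓ F))?  L(f) = {B, E} ∪ {(E ⊓ F)}
   open: L(f) ⊇ {B, E, F, ¬C} — f ∉ ¬((E ⊓ F)) possible
2. Hence f : ¬((E ⊓ F)): not entailed.

No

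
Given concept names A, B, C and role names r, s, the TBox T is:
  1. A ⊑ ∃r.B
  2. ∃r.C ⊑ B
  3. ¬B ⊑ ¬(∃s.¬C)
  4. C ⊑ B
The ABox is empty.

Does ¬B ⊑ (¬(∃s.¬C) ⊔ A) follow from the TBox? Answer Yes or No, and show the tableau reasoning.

Yes

1. ¬B ⊑ (¬(∃s.¬C) ⊔ A)  ⇔  (¬B ⊓ (∃s.¬C ⊓ ¬A)) unsat w.r.t. T
   all branches close; clash {B, ¬B} at x₀
2. Hence ¬B ⊑ (¬(∃s.¬C) ⊔ A): entailed.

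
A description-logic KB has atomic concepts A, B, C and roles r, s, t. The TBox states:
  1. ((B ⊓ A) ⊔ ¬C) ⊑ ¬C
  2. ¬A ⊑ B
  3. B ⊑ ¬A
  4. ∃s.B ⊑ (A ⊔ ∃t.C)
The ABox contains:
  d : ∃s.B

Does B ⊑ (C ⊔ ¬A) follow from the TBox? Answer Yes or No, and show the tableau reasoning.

1. B ⊑ (C ⊔ ¬A)  ⇔  (B ⊓ (¬C ⊓ A)) unsat w.r.t. T
   all branches close; clash {A, ¬A} at x₀
2. Hence B ⊑ (C ⊔ ¬A): entailed.

Yes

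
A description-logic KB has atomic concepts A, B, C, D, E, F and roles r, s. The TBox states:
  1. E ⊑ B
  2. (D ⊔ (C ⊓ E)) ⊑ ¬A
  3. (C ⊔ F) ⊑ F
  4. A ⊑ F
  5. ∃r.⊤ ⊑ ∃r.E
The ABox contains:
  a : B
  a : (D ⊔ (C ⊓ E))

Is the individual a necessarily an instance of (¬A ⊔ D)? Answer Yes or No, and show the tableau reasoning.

Yes

1. a : (¬A ⊔ D)?  L(a) = {B, (D ⊔ (C ⊓ E))} ∪ {(A ⊓ ¬D)}
   clash {A, ¬A} at a — a ∈ (¬A ⊔ D)
2. Hence a : (¬A ⊔ D): entailed.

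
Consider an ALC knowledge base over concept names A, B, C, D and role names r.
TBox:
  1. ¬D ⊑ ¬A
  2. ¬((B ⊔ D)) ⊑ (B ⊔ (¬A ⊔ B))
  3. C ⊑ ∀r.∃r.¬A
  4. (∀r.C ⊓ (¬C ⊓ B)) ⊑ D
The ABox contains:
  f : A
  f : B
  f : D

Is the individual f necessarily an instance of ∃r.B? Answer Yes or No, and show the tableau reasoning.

No

1. f : ∃r.B?  L(f) = {A, B, D} ∪ {∀r.¬B}
   open: L(f) ⊇ {A, B, D, ¬C, ∀r.¬B} — f ∉ ∃r.B possible
2. Hence f : ∃r.B: not entailed.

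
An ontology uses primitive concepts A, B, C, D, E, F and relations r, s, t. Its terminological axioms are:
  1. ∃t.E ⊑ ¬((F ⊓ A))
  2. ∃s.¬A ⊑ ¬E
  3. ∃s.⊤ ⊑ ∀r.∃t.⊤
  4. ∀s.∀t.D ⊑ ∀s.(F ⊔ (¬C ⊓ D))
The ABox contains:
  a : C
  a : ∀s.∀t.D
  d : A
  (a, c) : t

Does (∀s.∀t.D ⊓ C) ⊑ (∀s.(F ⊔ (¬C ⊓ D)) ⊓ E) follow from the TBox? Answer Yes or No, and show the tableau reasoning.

1. (∀s.∀t.D ⊓ C) ⊑ (∀s.(F ⊔ (¬C ⊓ D)) ⊓ E)  ⇔  ((∀s.∀t.D ⊓ C) ⊓ (∃s.(¬F ⊓ (C ⊔ ¬D)) ⊔ ¬E)) unsat w.r.t. T
   apply at x₀: ∀s.∀t.D⊑∀s.(F ⊔ (¬C ⊓ D))
   open: L(x₀) ⊇ {C, ¬E, ∀s.(F ⊔ (¬C ⊓ D)), ∀s.A, ∀s.∀t.D, …}
2. Hence (∀s.∀t.D ⊓ C) ⊑ (∀s.(F ⊔ (¬C ⊓ D)) ⊓ E): not entailed.

No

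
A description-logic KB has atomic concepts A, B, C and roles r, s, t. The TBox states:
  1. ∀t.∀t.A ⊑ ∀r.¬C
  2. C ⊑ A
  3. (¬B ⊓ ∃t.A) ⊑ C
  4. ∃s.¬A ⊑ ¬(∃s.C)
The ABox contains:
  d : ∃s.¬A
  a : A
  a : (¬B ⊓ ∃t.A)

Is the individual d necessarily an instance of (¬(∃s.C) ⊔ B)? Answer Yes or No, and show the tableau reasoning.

Yes

1. d : (¬(∃s.C) ⊔ B)?  L(d) = {∃s.¬A} ∪ {(∃s.C ⊓ ¬B)}
   clash {C, ¬C} at an ∃-successor — d ∈ (¬(∃s.C) ⊔ B)
2. Hence d : (¬(∃s.C) ⊔ B): entailed.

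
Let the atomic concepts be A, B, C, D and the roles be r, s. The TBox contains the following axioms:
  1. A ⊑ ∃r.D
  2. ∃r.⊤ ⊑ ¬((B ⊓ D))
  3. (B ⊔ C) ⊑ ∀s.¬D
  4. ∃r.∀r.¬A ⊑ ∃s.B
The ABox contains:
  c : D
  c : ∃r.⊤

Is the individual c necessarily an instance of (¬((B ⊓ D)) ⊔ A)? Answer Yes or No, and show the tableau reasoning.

Yes

1. c : (¬((B ⊓ D)) ⊔ A)?  L(c) = {D, ∃r.⊤} ∪ {((B ⊓ D) ⊓ ¬A)}
   clash {D, ¬D} at c — c ∈ (¬((B ⊓ D)) ⊔ A)
2. Hence c : (¬((B ⊓ D)) ⊔ A): entailed.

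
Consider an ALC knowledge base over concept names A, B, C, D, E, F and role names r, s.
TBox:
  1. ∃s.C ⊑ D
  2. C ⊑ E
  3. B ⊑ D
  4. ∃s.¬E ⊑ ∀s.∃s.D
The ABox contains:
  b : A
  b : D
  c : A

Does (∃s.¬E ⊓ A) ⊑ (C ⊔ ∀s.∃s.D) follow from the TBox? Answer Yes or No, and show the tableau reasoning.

1. (∃s.¬E ⊓ A) ⊑ (C ⊔ ∀s.∃s.D)  ⇔  ((∃s.¬E ⊓ A) ⊓ (¬C ⊓ ∃s.∀s.¬D)) unsat w.r.t. T
   all branches close; clash {D, ¬D} at an ∃-successor
2. Hence (∃s.¬E ⊓ A) ⊑ (C ⊔ ∀s.∃s.D): entailed.

Yes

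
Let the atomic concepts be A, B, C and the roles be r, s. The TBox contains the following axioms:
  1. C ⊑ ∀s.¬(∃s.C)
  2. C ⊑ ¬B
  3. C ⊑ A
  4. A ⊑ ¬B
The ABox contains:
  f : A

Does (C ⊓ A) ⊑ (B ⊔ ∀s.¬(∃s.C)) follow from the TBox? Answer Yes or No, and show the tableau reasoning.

1. (C ⊓ A) ⊑ (B ⊔ ∀s.¬(∃s.C))  ⇔  ((C ⊓ A) ⊓ (¬B ⊓ ∃s.∃s.C)) unsat w.r.t. T
   all branches close; clash {C, ¬C} at an ∃-successor
2. Hence (C ⊓ A) ⊑ (B ⊔ ∀s.¬(∃s.C)): entailed.

Yes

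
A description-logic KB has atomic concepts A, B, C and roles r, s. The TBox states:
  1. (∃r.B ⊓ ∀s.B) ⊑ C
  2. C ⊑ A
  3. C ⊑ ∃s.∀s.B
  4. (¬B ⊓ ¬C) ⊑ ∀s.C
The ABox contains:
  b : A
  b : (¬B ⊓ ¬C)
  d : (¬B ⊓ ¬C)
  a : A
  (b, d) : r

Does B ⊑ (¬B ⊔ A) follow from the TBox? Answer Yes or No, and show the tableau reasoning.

1. B ⊑ (¬B ⊔ A)  ⇔  (B ⊓ (B ⊓ ¬A)) unsat w.r.t. T
   open: L(x₀) ⊇ {B, ¬A, ¬C, ∀r.¬B}
2. Hence B ⊑ (¬B ⊔ A): not entailed.

No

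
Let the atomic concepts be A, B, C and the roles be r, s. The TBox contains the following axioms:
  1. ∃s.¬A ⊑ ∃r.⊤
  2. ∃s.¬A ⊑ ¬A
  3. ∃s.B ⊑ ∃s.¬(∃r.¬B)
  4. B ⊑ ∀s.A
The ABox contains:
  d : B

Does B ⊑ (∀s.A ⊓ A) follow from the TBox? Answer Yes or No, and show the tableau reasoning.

No

1. B ⊑ (∀s.A ⊓ A)  ⇔  (B ⊓ (∃s.¬A ⊔ ¬A)) unsat w.r.t. T
   apply at x₀: B⊑∀s.A
   open: L(x₀) ⊇ {B, ¬A, ∀s.A, ∀s.¬B}
2. Hence B ⊑ (∀s.A ⊓ A): not entailed.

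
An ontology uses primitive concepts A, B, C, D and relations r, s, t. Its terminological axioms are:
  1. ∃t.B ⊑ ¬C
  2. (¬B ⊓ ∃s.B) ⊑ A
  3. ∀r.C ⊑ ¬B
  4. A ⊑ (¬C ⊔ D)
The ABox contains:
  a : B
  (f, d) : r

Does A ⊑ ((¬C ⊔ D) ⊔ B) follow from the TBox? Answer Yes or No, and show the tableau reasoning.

Yes

1. A ⊑ ((¬C ⊔ D) ⊔ B)  ⇔  (A ⊓ ((C ⊓ ¬D) ⊓ ¬B)) unsat w.r.t. T
   all branches close; clash {D, ¬D} at x₀
2. Hence A ⊑ ((¬C ⊔ D) ⊔ B): entailed.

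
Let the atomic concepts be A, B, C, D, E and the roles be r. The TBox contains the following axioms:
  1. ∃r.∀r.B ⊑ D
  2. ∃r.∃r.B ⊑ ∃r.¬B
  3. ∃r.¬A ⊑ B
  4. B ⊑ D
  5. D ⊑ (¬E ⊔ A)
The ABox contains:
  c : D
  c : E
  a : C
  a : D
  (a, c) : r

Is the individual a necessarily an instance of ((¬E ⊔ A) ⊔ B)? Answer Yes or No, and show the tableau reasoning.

1. a : ((¬E ⊔ A) ⊔ B)?  L(a) = {C, D} ∪ {((E ⊓ ¬A) ⊓ ¬B)}
   clash {B, ¬B} at a — a ∈ ((¬E ⊔ A) ⊔ B)
2. Hence a : ((¬E ⊔ A) ⊔ B): entailed.

Yes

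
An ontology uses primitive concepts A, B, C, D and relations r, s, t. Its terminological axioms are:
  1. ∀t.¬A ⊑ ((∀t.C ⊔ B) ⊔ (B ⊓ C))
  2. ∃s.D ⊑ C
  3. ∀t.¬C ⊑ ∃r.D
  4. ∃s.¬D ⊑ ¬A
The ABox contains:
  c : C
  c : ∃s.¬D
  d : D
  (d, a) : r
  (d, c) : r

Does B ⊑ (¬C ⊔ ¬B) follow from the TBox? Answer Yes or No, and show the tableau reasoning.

1. B ⊑ (¬C ⊔ ¬B)  ⇔  (B ⊓ (C ⊓ B)) unsat w.r.t. T
   open: L(x₀) ⊇ {B, C, ∀s.D, ∃t.A, ∃t.C} (+ ∃-successors)
2. Hence B ⊑ (¬C ⊔ ¬B): not entailed.

No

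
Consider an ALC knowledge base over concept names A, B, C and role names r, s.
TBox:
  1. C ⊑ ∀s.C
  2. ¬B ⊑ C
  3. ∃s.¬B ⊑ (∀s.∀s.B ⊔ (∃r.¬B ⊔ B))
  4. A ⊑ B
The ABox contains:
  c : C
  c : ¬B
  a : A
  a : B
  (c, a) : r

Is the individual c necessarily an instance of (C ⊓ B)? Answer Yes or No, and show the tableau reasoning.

No

1. c : (C ⊓ B)?  L(c) = {C, ¬B} ∪ {(¬C ⊔ ¬B)}
   apply at c: C⊑∀s.C
   open: L(c) ⊇ {C, ¬A, ¬B, ∀s.B, ∀s.C} — c ∉ (C ⊓ B) possible
2. Hence c : (C ⊓ B): not entailed.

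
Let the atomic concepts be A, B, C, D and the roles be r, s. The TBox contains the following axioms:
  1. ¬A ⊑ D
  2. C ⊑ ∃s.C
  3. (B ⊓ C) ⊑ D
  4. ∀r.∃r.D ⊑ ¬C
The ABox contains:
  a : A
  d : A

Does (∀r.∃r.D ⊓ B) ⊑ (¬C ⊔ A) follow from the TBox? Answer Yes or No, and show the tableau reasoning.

1. (∀r.∃r.D ⊓ B) ⊑ (¬C ⊔ A)  ⇔  ((∀r.∃r.D ⊓ B) ⊓ (C ⊓ ¬A)) unsat w.r.t. T
   all branches close; clash {C, ¬C} at x₀
2. Hence (∀r.∃r.D ⊓ B) ⊑ (¬C ⊔ A): entailed.

Yes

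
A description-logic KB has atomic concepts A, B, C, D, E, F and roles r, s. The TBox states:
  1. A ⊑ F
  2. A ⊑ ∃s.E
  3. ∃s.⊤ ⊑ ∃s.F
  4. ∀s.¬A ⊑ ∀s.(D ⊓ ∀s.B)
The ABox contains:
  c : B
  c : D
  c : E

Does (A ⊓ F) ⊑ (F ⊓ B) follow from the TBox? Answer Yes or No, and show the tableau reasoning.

No

1. (A ⊓ F) ⊑ (F ⊓ B)  ⇔  ((A ⊓ F) ⊓ (¬F ⊔ ¬B)) unsat w.r.t. T
   apply at x₀: A⊑∃s.E
   open: L(x₀) ⊇ {A, F, ¬B, ∃s.A, ∃s.E, …} (+ ∃-successors)
2. Hence (A ⊓ F) ⊑ (F ⊓ B): not entailed.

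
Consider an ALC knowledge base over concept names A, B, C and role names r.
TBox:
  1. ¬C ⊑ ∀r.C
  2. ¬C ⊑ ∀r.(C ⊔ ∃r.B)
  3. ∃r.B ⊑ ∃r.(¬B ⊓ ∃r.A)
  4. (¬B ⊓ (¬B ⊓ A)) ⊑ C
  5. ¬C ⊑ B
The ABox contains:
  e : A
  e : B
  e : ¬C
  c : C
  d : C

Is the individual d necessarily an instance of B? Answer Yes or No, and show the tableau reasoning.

1. d : B?  L(d) = {C} ∪ {¬B}
   open: L(d) ⊇ {C, ¬B, ∀r.¬B} — d ∉ B possible
2. Hence d : B: not entailed.

No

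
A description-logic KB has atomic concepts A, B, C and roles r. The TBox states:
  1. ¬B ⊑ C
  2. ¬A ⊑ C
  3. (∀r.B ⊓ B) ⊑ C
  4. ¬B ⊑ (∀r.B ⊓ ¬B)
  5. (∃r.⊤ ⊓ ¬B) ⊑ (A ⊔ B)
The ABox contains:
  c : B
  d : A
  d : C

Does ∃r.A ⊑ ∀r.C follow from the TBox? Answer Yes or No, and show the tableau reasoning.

1. ∃r.A ⊑ ∀r.C  ⇔  (∃r.A ⊓ ∃r.¬C) unsat w.r.t. T
   open: L(x₀) ⊇ {A, B, ∃r.A, ∃r.¬B, ∃r.¬C} (+ ∃-successors)
2. Hence ∃r.A ⊑ ∀r.C: not entailed.

No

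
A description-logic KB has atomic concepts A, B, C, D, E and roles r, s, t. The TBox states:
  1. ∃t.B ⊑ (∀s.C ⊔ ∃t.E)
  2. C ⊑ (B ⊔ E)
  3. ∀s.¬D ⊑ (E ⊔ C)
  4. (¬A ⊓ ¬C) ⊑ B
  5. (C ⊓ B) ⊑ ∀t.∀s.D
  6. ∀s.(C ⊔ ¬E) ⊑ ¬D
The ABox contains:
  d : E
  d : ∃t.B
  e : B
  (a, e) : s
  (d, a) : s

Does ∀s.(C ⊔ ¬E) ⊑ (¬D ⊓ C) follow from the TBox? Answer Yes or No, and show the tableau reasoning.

1. ∀s.(C ⊔ ¬E) ⊑ (¬D ⊓ C)  ⇔  (∀s.(C ⊔ ¬E) ⊓ (D ⊔ ¬C)) unsat w.r.t. T
   apply at x₀: ∀s.(C ⊔ ¬E)⊑¬D
   open: L(x₀) ⊇ {A, ¬C, ¬D, ∀s.(C ⊔ ¬E), ∀t.¬B, …} (+ ∃-successors)
2. Hence ∀s.(C ⊔ ¬E) ⊑ (¬D ⊓ C): not entailed.

No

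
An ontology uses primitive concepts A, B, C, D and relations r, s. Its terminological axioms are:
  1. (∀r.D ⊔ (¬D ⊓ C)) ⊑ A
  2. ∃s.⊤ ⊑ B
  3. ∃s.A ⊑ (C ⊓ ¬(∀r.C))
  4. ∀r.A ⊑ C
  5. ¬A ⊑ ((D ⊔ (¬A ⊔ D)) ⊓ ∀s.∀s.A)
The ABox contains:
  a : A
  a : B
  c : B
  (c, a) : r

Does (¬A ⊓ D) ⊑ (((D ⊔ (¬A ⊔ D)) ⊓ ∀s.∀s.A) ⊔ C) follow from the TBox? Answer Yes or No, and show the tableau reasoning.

Yes

1. (¬A ⊓ D) ⊑ (((D ⊔ (¬A ⊔ D)) ⊓ ∀s.∀s.A) ⊔ C)  ⇔  ((¬A ⊓ D) ⊓ (((¬D ⊓ (A ⊓ ¬D)) ⊔ ∃s.∃s.¬A) ⊓ ¬C)) unsat w.r.t. T
   all branches close; clash {C, ¬C} at x₀
2. Hence (¬A ⊓ D) ⊑ (((D ⊔ (¬A ⊔ D)) ⊓ ∀s.∀s.A) ⊔ C): entailed.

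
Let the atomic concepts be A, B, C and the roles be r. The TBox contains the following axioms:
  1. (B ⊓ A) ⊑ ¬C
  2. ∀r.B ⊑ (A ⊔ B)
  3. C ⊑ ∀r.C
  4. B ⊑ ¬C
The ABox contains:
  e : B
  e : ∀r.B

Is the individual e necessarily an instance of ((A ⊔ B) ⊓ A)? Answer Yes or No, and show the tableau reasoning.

1. e : ((A ⊔ B) ⊓ A)?  L(e) = {B, ∀r.B} ∪ {((¬A ⊓ ¬B) ⊔ ¬A)}
   apply at e: ∀r.B⊑(A ⊔ B); B⊑¬C
   open: L(e) ⊇ {B, ¬A, ¬C, ∀r.B} — e ∉ ((A ⊔ B) ⊓ A) possible
2. Hence e : ((A ⊔ B) ⊓ A): not entailed.

No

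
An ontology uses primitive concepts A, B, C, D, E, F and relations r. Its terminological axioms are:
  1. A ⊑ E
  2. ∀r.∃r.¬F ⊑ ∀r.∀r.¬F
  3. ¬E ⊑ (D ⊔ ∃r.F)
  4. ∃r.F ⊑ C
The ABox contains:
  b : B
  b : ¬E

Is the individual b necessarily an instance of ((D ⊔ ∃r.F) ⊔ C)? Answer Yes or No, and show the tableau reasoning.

1. b : ((D ⊔ ∃r.F) ⊔ C)?  L(b) = {B, ¬E} ∪ {((¬D ⊓ ∀r.¬F) ⊓ ¬C)}
   clash {E, ¬E} at b — b ∈ ((D ⊔ ∃r.F) ⊔ C)
2. Hence b : ((D ⊔ ∃r.F) ⊔ C): entailed.

Yes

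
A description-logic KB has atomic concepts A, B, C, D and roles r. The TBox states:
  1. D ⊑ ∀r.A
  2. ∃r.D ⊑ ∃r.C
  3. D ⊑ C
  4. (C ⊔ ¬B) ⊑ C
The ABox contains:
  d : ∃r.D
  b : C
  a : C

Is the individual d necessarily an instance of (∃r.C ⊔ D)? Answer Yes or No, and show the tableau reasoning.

1. d : (∃r.C ⊔ D)?  L(d) = {∃r.D} ∪ {(∀r.¬C ⊓ ¬D)}
   clash {C, ¬C} at an ∃-successor — d ∈ (∃r.C ⊔ D)
2. Hence d : (∃r.C ⊔ D): entailed.

Yes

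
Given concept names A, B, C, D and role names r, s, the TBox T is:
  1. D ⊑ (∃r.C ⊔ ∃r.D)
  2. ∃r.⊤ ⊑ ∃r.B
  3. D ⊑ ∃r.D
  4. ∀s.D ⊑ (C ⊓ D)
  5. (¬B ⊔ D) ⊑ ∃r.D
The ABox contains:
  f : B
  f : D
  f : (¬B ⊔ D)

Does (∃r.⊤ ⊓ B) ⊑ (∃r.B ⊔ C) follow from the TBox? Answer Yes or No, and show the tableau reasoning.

1. (∃r.⊤ ⊓ B) ⊑ (∃r.B ⊔ C)  ⇔  ((∃r.⊤ ⊓ B) ⊓ (∀r.¬B ⊓ ¬C)) unsat w.r.t. T
   all branches close; clash {C, ¬C} at x₀
2. Hence (∃r.⊤ ⊓ B) ⊑ (∃r.B ⊔ C): entailed.

Yes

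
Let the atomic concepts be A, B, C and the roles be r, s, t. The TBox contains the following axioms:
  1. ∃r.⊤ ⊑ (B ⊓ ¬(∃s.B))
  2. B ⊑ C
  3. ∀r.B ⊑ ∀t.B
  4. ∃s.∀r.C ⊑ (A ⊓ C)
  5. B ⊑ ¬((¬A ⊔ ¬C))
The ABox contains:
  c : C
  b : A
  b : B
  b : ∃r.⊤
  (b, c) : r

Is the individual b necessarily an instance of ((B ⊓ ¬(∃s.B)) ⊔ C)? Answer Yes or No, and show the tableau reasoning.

Yes

1. b : ((B ⊓ ¬(∃s.B)) ⊔ C)?  L(b) = {A, B, ∃r.⊤} ∪ {((¬B ⊔ ∃s.B) ⊓ ¬C)}
   clash {C, ¬C} at b — b ∈ ((B ⊓ ¬(∃s.B)) ⊔ C)
2. Hence b : ((B ⊓ ¬(∃s.B)) ⊔ C): entailed.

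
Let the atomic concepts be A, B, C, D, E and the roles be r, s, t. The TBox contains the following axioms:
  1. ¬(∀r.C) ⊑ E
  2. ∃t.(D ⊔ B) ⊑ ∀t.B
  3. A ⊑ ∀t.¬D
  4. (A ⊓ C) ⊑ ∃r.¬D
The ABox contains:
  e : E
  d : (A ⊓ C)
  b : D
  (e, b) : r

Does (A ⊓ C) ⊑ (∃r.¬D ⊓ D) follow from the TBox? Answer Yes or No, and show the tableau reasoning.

1. (A ⊓ C) ⊑ (∃r.¬D ⊓ D)  ⇔  ((A ⊓ C) ⊓ (∀r.D ⊔ ¬D)) unsat w.r.t. T
   apply at x₀: A⊑∀t.¬D; (A ⊓ C)⊑∃r.¬D
   open: L(x₀) ⊇ {A, C, ¬D, ∀r.C, ∀t.(¬D ⊓ ¬B), …} (+ ∃-successors)
2. Hence (A ⊓ C) ⊑ (∃r.¬D ⊓ D): not entailed.

No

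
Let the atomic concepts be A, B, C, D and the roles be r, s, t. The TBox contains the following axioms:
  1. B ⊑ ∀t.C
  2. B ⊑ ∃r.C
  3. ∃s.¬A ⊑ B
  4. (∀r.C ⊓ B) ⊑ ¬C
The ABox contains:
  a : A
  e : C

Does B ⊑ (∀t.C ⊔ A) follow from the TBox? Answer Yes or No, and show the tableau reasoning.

Yes

1. B ⊑ (∀t.C ⊔ A)  ⇔  (B ⊓ (∃t.¬C ⊓ ¬A)) unsat w.r.t. T
   all branches close; clash {C, ¬C} at an ∃-successor
2. Hence B ⊑ (∀t.C ⊔ A): entailed.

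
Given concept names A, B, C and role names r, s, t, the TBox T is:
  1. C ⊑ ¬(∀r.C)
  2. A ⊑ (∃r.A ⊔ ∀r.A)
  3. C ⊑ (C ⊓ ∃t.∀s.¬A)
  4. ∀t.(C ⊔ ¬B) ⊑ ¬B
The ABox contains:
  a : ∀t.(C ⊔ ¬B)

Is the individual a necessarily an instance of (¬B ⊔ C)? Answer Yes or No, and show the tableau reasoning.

Yes

1. a : (¬B ⊔ C)?  L(a) = {∀t.(C ⊔ ¬B)} ∪ {(B ⊓ ¬C)}
   clash {B, ¬B} at a — a ∈ (¬B ⊔ C)
2. Hence a : (¬B ⊔ C): entailed.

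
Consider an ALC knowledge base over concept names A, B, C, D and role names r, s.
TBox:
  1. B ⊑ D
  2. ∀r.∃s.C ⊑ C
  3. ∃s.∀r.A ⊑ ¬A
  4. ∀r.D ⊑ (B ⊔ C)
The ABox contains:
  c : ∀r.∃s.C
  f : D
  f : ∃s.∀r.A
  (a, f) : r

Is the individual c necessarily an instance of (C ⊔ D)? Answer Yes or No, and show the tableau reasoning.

Yes

1. c : (C ⊔ D)?  L(c) = {∀r.∃s.C} ∪ {(¬C ⊓ ¬D)}
   clash {D, ¬D} at c — c ∈ (C ⊔ D)
2. Hence c : (C ⊔ D): entailed.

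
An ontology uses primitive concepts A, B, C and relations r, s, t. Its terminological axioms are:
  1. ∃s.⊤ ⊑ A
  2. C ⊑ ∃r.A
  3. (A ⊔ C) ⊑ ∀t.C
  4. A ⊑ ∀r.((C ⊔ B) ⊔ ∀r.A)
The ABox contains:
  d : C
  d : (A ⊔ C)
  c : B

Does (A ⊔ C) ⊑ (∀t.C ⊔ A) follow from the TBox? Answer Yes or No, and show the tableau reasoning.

Yes

1. (A ⊔ C) ⊑ (∀t.C ⊔ A)  ⇔  ((A ⊔ C) ⊓ (∃t.¬C ⊓ ¬A)) unsat w.r.t. T
   all branches close; clash {A, ¬A} at x₀
2. Hence (A ⊔ C) ⊑ (∀t.C ⊔ A): entailed.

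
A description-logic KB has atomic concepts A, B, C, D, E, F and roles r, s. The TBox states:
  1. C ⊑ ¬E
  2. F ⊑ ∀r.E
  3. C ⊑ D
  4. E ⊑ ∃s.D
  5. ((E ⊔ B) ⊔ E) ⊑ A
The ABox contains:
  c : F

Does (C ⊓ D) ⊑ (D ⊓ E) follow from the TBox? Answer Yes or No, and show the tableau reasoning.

No

1. (C ⊓ D) ⊑ (D ⊓ E)  ⇔  ((C ⊓ D) ⊓ (¬D ⊔ ¬E)) unsat w.r.t. T
   apply at x₀: C⊑¬E
   open: L(x₀) ⊇ {C, D, ¬B, ¬E, ¬F}
2. Hence (C ⊓ D) ⊑ (D ⊓ E): not entailed.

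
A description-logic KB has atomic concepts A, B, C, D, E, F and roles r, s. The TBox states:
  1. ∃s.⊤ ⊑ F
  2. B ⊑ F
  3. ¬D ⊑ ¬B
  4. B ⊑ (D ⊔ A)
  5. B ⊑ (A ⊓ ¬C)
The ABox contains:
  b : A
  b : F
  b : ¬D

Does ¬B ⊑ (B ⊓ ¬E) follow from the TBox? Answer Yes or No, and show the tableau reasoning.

No

1. ¬B ⊑ (B ⊓ ¬E)  ⇔  (¬B ⊓ (¬B ⊔ E)) unsat w.r.t. T
   open: L(x₀) ⊇ {¬B, ∀s.⊥}
2. Hence ¬B ⊑ (B ⊓ ¬E): not entailed.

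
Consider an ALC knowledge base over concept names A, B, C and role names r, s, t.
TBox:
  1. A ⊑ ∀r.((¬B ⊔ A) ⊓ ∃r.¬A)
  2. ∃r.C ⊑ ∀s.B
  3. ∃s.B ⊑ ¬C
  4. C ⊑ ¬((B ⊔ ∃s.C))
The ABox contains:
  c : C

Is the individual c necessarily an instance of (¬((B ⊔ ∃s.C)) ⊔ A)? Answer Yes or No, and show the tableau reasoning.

1. c : (¬((B ⊔ ∃s.C)) ⊔ A)?  L(c) = {C} ∪ {((B ⊔ ∃s.C) ⊓ ¬A)}
   clash {C, ¬C} at c — c ∈ (¬((B ⊔ ∃s.C)) ⊔ A)
2. Hence c : (¬((B ⊔ ∃s.C)) ⊔ A): entailed.

Yes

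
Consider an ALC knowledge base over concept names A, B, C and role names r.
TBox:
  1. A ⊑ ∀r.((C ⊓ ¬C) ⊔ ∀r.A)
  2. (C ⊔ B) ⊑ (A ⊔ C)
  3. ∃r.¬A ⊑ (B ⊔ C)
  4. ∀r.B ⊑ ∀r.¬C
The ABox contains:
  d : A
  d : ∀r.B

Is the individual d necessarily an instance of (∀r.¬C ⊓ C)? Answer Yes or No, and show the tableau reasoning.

No

1. d : (∀r.¬C ⊓ C)?  L(d) = {A, ∀r.B} ∪ {(∃r.C ⊔ ¬C)}
   apply at d: A⊑∀r.((C ⊓ ¬C) ⊔ ∀r.A); ∀r.B⊑∀r.¬C
   open: L(d) ⊇ {A, ¬B, ¬C, ∀r.((C ⊓ ¬C) ⊔ ∀r.A), ∀r.A, …} — d ∉ (∀r.¬C ⊓ C) possible
2. Hence d : (∀r.¬C ⊓ C): not entailed.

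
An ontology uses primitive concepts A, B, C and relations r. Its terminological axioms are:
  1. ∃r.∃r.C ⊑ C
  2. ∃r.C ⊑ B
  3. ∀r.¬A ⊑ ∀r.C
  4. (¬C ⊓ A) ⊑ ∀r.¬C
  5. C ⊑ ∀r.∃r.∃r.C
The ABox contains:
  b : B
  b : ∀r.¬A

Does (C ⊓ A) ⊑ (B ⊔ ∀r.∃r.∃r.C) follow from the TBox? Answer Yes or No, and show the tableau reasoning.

Yes

1. (C ⊓ A) ⊑ (B ⊔ ∀r.∃r.∃r.C)  ⇔  ((C ⊓ A) ⊓ (¬B ⊓ ∃r.∀r.∀r.¬C)) unsat w.r.t. T
   all branches close; clash {C, ¬C} at an ∃-successor
2. Hence (C ⊓ A) ⊑ (B ⊔ ∀r.∃r.∃r.C): entailed.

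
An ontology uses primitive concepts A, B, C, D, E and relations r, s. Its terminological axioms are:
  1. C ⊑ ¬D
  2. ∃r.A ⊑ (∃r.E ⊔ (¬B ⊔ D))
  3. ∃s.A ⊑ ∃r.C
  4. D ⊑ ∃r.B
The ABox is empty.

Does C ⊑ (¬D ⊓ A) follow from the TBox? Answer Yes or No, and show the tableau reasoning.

1. C ⊑ (¬D ⊓ A)  ⇔  (C ⊓ (D ⊔ ¬A)) unsat w.r.t. T
   apply at x₀: C⊑¬D
   open: L(x₀) ⊇ {C, ¬A, ¬D, ∀r.¬A, ∀s.¬A}
2. Hence C ⊑ (¬D ⊓ A): not entailed.

No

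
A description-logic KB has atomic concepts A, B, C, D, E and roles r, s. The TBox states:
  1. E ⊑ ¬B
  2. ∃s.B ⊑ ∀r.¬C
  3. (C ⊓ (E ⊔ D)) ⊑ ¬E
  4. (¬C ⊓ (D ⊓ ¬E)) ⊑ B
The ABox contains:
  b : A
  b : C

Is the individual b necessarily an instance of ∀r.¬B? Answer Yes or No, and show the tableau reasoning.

1. b : ∀r.¬B?  L(b) = {A, C} ∪ {∃r.B}
   open: L(b) ⊇ {A, C, ¬E, ∀s.¬B, ∃r.B} (+ ∃-successors) — b ∉ ∀r.¬B possible
2. Hence b : ∀r.¬B: not entailed.

No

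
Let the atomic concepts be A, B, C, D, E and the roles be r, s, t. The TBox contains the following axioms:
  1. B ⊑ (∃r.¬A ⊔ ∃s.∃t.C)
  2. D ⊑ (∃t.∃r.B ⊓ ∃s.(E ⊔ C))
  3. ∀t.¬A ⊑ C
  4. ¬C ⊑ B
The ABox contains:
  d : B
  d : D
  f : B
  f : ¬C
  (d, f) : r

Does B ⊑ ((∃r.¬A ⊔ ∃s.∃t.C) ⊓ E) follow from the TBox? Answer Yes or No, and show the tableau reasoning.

1. B ⊑ ((∃r.¬A ⊔ ∃s.∃t.C) ⊓ E)  ⇔  (B ⊓ ((∀r.A ⊓ ∀s.∀t.¬C) ⊔ ¬E)) unsat w.r.t. T
   apply at x₀: B⊑(∃r.¬A ⊔ ∃s.∃t.C)
   open: L(x₀) ⊇ {B, ¬D, ¬E, ∃r.¬A, ∃t.A} (+ ∃-successors)
2. Hence B ⊑ ((∃r.¬A ⊔ ∃s.∃t.C) ⊓ E): not entailed.

No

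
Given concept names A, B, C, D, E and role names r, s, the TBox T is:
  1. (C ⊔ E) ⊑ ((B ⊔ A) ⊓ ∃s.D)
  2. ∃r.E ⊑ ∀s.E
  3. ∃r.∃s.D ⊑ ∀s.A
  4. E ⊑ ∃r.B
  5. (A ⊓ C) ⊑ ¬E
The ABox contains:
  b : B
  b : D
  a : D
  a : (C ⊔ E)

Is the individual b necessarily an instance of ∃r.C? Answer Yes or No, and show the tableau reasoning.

No

1. b : ∃r.C?  L(b) = {B, D} ∪ {∀r.¬C}
   open: L(b) ⊇ {B, D, ¬C, ¬E, ∀r.¬C, …} — b ∉ ∃r.C possible
2. Hence b : ∃r.C: not entailed.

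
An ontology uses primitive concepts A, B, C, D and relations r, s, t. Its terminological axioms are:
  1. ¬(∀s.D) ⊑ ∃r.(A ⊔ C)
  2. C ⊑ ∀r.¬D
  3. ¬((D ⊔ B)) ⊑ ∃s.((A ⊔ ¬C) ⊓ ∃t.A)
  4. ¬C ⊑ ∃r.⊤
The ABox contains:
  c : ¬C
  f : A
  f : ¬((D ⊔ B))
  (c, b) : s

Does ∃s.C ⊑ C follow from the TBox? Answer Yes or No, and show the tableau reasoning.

1. ∃s.C ⊑ C  ⇔  (∃s.C ⊓ ¬C) unsat w.r.t. T
   apply at x₀: ¬C⊑∃r.⊤
   open: L(x₀) ⊇ {D, ¬C, ∀s.D, ∃r.⊤, ∃s.C} (+ ∃-successors)
2. Hence ∃s.C ⊑ C: not entailed.

No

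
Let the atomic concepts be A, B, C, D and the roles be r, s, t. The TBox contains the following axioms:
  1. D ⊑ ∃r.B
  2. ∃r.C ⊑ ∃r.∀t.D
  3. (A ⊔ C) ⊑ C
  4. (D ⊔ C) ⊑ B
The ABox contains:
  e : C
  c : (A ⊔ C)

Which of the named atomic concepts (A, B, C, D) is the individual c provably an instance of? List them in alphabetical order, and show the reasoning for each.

{B, C}

1. c : A?  L(c) = {(A ⊔ C)} ∪ {¬A}
   apply at c: (A ⊔ C)⊑C
   open: L(c) ⊇ {B, C, ¬A, ¬D, ∀r.¬C} — c ∉ A possible
2. c : B?  L(c) = {(A ⊔ C)} ∪ {¬B}
   clash {B, ¬B} at c — c ∈ B
3. c : C?  L(c) = {(A ⊔ C)} ∪ {¬C}
   clash {C, ¬C} at c — c ∈ C
4. c : D?  L(c) = {(A ⊔ C)} ∪ {¬D}
   apply at c: (A ⊔ C)⊑C
   open: L(c) ⊇ {A, B, C, ¬D, ∀r.¬C} — c ∉ D possible
5. Entailed for c: {B, C}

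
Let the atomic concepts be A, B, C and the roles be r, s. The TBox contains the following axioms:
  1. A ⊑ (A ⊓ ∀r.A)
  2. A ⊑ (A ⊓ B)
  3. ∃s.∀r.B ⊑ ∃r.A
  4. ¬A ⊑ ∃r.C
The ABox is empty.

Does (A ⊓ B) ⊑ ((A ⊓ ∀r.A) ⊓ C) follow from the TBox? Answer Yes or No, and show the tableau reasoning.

No

1. (A ⊓ B) ⊑ ((A ⊓ ∀r.A) ⊓ C)  ⇔  ((A ⊓ B) ⊓ ((¬A ⊔ ∃r.¬A) ⊔ ¬C)) unsat w.r.t. T
   apply at x₀: A⊑(A ⊓ ∀r.A)
   open: L(x₀) ⊇ {A, B, ¬C, ∀r.A, ∀s.∃r.¬B}
2. Hence (A ⊓ B) ⊑ ((A ⊓ ∀r.A) ⊓ C): not entailed.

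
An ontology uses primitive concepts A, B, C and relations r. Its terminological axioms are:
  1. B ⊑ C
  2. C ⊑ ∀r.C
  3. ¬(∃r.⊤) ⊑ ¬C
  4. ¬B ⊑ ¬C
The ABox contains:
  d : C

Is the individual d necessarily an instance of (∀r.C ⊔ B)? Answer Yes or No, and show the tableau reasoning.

1. d : (∀r.C ⊔ B)?  L(d) = {C} ∪ {(∃r.¬C ⊓ ¬B)}
   clash {C, ¬C} at d — d ∈ (∀r.C ⊔ B)
2. Hence d : (∀r.C ⊔ B): entailed.

Yes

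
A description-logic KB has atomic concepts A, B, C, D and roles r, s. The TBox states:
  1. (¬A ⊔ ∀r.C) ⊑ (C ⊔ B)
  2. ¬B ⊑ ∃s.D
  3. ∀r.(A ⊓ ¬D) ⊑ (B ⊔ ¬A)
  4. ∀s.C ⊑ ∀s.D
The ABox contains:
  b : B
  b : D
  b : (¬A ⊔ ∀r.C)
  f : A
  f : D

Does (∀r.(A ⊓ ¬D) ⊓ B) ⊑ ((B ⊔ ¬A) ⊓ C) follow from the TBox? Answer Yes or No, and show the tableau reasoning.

1. (∀r.(A ⊓ ¬D) ⊓ B) ⊑ ((B ⊔ ¬A) ⊓ C)  ⇔  ((∀r.(A ⊓ ¬D) ⊓ B) ⊓ ((¬B ⊓ A) ⊔ ¬C)) unsat w.r.t. T
   apply at x₀: ∀r.(A ⊓ ¬D)⊑(B ⊔ ¬A)
   open: L(x₀) ⊇ {A, B, ¬C, ∀r.(A ⊓ ¬D), ∃r.¬C, …} (+ ∃-successors)
2. Hence (∀r.(A ⊓ ¬D) ⊓ B) ⊑ ((B ⊔ ¬A) ⊓ C): not entailed.

No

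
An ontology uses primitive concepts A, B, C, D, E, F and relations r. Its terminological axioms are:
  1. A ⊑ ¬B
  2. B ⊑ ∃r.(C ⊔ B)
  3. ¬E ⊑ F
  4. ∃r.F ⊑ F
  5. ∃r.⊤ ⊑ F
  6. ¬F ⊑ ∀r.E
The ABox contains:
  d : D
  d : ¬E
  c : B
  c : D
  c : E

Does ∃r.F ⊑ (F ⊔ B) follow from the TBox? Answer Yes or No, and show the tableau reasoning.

1. ∃r.F ⊑ (F ⊔ B)  ⇔  (∃r.F ⊓ (¬F ⊓ ¬B)) unsat w.r.t. T
   all branches close; clash {F, ¬F} at x₀
2. Hence ∃r.F ⊑ (F ⊔ B): entailed.

Yes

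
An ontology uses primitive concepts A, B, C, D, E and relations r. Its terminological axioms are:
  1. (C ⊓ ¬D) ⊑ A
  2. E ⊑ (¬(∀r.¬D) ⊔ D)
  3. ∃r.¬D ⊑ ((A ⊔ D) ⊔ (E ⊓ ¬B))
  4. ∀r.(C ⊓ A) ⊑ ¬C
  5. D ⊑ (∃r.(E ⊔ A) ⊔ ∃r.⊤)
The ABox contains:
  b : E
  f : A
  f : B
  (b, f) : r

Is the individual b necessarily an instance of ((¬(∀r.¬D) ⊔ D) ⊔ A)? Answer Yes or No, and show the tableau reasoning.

Yes

1. b : ((¬(∀r.¬D) ⊔ D) ⊔ A)?  L(b) = {E} ∪ {((∀r.¬D ⊓ ¬D) ⊓ ¬A)}
   clash {A, ¬A} at b — b ∈ ((¬(∀r.¬D) ⊔ D) ⊔ A)
2. Hence b : ((¬(∀r.¬D) ⊔ D) ⊔ A): entailed.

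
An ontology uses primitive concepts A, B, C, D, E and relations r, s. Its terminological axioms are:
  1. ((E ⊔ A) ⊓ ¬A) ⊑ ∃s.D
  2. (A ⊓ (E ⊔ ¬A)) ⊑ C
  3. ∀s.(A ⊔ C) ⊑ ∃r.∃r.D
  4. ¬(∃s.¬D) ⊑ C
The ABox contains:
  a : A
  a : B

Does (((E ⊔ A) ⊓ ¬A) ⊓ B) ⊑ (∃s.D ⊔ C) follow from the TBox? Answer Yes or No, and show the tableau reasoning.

1. (((E ⊔ A) ⊓ ¬A) ⊓ B) ⊑ (∃s.D ⊔ C)  ⇔  ((((E ⊔ A) ⊓ ¬A) ⊓ B) ⊓ (∀s.¬D ⊓ ¬C)) unsat w.r.t. T
   all branches close; clash {A, ¬A} at x₀
2. Hence (((E ⊔ A) ⊓ ¬A) ⊓ B) ⊑ (∃s.D ⊔ C): entailed.

Yes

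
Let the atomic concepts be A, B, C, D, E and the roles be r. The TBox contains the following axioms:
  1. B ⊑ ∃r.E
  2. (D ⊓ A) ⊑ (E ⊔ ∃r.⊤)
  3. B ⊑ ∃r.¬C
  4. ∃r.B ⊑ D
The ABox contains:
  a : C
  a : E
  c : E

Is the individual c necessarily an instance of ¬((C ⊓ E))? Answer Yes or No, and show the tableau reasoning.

No

1. c : ¬((C ⊓ E))?  L(c) = {E} ∪ {(C ⊓ E)}
   open: L(c) ⊇ {C, E, ¬B, ¬D, ∀r.¬B} — c ∉ ¬((C ⊓ E)) possible
2. Hence c : ¬((C ⊓ E)): not entailed.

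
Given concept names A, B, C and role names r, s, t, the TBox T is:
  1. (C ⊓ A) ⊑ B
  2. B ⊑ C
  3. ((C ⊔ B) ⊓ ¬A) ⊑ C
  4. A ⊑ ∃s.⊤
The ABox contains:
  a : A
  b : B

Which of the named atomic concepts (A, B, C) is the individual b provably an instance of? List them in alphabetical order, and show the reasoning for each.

{B, C}

1. b : A?  L(b) = {B} ∪ {¬A}
   apply at b: B⊑C
   open: L(b) ⊇ {B, C, ¬A} — b ∉ A possible
2. b : B?  L(b) = {B} ∪ {¬B}
   clash {B, ¬B} at b — b ∈ B
3. b : C?  L(b) = {B} ∪ {¬C}
   clash {C, ¬C} at b — b ∈ C
4. Entailed for b: {B, C}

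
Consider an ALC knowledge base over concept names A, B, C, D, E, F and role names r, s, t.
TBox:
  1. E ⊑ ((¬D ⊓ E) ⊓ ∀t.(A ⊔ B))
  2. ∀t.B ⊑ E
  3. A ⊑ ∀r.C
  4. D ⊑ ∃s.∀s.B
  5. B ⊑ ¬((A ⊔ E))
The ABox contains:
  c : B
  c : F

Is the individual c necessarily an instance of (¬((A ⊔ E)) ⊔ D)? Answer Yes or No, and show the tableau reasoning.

1. c : (¬((A ⊔ E)) ⊔ D)?  L(c) = {B, F} ∪ {((A ⊔ E) ⊓ ¬D)}
   clash {E, ¬E} at c — c ∈ (¬((A ⊔ E)) ⊔ D)
2. Hence c : (¬((A ⊔ E)) ⊔ D): entailed.

Yes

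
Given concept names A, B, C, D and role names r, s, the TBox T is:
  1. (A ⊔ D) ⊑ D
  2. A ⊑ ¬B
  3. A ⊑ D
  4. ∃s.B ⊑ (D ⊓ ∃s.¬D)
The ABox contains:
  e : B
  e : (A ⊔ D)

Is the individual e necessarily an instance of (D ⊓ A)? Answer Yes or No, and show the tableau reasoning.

1. e : (D ⊓ A)?  L(e) = {B, (A ⊔ D)} ∪ {(¬D ⊔ ¬A)}
   apply at e: (A ⊔ D)⊑D
   open: L(e) ⊇ {B, D, ¬A, ∀s.¬B} — e ∉ (D ⊓ A) possible
2. Hence e : (D ⊓ A): not entailed.

No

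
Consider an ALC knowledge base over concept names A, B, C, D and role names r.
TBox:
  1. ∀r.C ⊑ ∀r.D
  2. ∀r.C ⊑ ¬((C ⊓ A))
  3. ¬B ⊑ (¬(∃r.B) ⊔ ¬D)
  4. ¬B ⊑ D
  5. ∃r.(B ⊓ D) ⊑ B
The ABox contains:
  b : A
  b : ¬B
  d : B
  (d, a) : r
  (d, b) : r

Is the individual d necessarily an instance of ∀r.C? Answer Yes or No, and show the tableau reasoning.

1. d : ∀r.C?  L(d) = {B} ∪ {∃r.¬C}
   open: L(d) ⊇ {B, ∃r.¬C} (+ ∃-successors) — d ∉ ∀r.C possible
2. Hence d : ∀r.C: not entailed.

No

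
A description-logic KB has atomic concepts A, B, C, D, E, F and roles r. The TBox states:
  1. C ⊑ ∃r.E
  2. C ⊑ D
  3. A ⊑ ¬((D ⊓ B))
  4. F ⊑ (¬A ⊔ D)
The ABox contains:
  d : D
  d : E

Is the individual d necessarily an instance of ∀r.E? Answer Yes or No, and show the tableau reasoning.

1. d : ∀r.E?  L(d) = {D, E} ∪ {∃r.¬E}
   open: L(d) ⊇ {D, E, ¬A, ¬C, ¬F, …} (+ ∃-successors) — d ∉ ∀r.E possible
2. Hence d : ∀r.E: not entailed.

No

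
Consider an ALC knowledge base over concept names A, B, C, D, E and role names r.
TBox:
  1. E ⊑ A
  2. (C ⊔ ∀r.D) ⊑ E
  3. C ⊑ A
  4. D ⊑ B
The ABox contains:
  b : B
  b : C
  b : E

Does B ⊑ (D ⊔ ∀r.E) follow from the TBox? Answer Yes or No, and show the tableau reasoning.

1. B ⊑ (D ⊔ ∀r.E)  ⇔  (B ⊓ (¬D ⊓ ∃r.¬E)) unsat w.r.t. T
   open: L(x₀) ⊇ {B, ¬C, ¬D, ¬E, ∃r.¬D, …} (+ ∃-successors)
2. Hence B ⊑ (D ⊔ ∀r.E): not entailed.

No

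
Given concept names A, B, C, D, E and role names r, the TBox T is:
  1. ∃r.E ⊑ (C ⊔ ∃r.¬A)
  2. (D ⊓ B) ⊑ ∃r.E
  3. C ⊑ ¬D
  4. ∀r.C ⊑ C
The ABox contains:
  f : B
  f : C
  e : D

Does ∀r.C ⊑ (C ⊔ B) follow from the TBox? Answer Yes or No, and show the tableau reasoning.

Yes

1. ∀r.C ⊑ (C ⊔ B)  ⇔  (∀r.C ⊓ (¬C ⊓ ¬B)) unsat w.r.t. T
   all branches close; clash {C, ¬C} at x₀
2. Hence ∀r.C ⊑ (C ⊔ B): entailed.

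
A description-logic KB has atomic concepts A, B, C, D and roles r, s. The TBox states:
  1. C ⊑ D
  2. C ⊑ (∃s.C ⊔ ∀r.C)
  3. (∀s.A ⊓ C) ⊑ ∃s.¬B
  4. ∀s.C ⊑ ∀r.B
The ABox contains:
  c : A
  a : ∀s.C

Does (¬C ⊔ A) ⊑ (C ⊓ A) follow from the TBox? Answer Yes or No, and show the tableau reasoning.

1. (¬C ⊔ A) ⊑ (C ⊓ A)  ⇔  ((¬C ⊔ A) ⊓ (¬C ⊔ ¬A)) unsat w.r.t. T
   open: L(x₀) ⊇ {¬C, ∃s.¬C} (+ ∃-successors)
2. Hence (¬C ⊔ A) ⊑ (C ⊓ A): not entailed.

No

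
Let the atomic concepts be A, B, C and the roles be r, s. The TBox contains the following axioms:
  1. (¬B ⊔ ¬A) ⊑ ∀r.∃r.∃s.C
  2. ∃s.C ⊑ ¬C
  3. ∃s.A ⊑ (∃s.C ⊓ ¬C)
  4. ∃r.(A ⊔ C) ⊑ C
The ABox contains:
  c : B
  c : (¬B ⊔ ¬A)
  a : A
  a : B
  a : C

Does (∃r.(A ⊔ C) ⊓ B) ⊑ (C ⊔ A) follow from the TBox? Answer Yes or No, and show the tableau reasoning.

Yes

1. (∃r.(A ⊔ C) ⊓ B) ⊑ (C ⊔ A)  ⇔  ((∃r.(A ⊔ C) ⊓ B) ⊓ (¬C ⊓ ¬A)) unsat w.r.t. T
   all branches close; clash {C, ¬C} at x₀
2. Hence (∃r.(A ⊔ C) ⊓ B) ⊑ (C ⊔ A): entailed.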